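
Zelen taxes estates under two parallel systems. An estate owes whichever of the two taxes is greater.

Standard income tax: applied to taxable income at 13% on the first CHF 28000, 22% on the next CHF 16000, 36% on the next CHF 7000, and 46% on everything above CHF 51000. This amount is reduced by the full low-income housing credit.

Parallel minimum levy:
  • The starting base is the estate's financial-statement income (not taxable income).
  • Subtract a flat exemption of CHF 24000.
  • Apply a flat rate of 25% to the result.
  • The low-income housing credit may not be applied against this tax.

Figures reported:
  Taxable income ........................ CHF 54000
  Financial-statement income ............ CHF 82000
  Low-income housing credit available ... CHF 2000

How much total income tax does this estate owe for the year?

CHF 14500

Parallel minimum levy:
  Base (financial-statement income): CHF 82000
  Less exemption CHF 24000 → base CHF 58000
  CHF 58000 × 25% = CHF 14500

Standard income tax:
  CHF 28000 × 13% = CHF 3640
  CHF 16000 × 22% = CHF 3520
  CHF 7000 × 36% = CHF 2520
  CHF 3000 × 46% = CHF 1380
  → CHF 11060
  Less low-income housing credit CHF 2000 → CHF 9060

CHF 14500 > CHF 9060, so the parallel minimum levy is the binding amount.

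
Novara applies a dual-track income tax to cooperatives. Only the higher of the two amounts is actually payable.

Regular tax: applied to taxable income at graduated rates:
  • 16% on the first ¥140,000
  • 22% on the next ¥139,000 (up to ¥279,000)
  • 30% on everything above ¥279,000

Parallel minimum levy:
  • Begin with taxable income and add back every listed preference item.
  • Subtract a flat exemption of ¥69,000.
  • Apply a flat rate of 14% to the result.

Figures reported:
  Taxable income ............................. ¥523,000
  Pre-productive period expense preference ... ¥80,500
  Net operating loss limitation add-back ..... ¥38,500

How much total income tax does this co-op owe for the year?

Parallel minimum levy:
  Adjusted income: ¥523,000 + ¥80,500 + ¥38,500 = ¥642,000
  Less exemption ¥69,000 → base ¥573,000
  ¥573,000 × 14% = ¥80,220

Regular tax:
  ¥140,000 × 16% = ¥22,400
  ¥139,000 × 22% = ¥30,580
  ¥244,000 × 30% = ¥73,200
  → ¥126,180

¥126,180 > ¥80,220, so the regular tax governs.

¥126,180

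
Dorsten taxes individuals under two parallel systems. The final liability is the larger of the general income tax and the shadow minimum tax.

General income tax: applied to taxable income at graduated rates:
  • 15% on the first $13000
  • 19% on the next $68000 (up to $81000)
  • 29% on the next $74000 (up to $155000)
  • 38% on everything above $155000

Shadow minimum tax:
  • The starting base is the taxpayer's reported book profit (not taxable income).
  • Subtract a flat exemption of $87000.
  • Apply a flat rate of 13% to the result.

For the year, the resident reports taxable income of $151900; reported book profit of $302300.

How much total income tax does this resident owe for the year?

$35431

Shadow minimum tax:
  Base (reported book profit): $302300
  Less exemption $87000 → base $215300
  $215300 × 13% = $27989

General income tax:
  $13000 × 15% = $1950
  $68000 × 19% = $12920
  $70900 × 29% = $20561
  → $35431

$35431 > $27989, so the general income tax governs.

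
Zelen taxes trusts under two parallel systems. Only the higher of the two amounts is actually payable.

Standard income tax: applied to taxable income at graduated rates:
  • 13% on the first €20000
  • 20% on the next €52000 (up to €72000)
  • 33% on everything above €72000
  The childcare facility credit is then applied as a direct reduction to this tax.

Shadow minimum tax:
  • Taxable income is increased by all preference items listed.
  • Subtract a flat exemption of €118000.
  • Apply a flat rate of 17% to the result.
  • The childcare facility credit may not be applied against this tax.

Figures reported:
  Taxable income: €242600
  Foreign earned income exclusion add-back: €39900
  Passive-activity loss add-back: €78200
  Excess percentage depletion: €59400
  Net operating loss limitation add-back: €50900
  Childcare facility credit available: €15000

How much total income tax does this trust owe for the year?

€60010

Shadow minimum tax:
  Adjusted income: €242600 + €39900 + €78200 + €59400 + €50900 = €471000
  Less exemption €118000 → base €353000
  €353000 × 17% = €60010

Standard income tax:
  €20000 × 13% = €2600
  €52000 × 20% = €10400
  €170600 × 33% = €56298
  → €69298
  Less childcare facility credit €15000 → €54298

€60010 > €54298, so the shadow minimum tax is the binding amount.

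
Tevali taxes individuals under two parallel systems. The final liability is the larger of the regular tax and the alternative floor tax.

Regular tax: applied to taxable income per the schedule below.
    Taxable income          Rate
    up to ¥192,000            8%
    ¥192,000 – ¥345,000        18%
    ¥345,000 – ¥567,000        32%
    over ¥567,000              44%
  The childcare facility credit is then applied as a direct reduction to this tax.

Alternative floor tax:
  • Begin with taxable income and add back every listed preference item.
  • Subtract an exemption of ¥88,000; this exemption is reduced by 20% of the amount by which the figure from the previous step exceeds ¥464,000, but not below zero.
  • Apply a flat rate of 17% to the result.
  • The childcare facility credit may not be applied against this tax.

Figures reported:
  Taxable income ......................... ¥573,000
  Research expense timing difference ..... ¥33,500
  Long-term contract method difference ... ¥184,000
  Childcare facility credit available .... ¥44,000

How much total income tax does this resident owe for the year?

Regular tax:
  ¥192,000 × 8% = ¥15,360
  ¥153,000 × 18% = ¥27,540
  ¥222,000 × 32% = ¥71,040
  ¥6,000 × 44% = ¥2,640
  → ¥116,580
  Less childcare facility credit ¥44,000 → ¥72,580

Alternative floor tax:
  Adjusted income: ¥573,000 + ¥33,500 + ¥184,000 = ¥790,500
  Exemption: ¥88,000 − 20% × (¥790,500 − ¥464,000) = ¥88,000 − ¥65,300 = ¥22,700
  Base: ¥790,500 − ¥22,700 = ¥767,800
  ¥767,800 × 17% = ¥130,526

¥130,526 > ¥72,580, so the alternative floor tax is the binding amount.

¥130,526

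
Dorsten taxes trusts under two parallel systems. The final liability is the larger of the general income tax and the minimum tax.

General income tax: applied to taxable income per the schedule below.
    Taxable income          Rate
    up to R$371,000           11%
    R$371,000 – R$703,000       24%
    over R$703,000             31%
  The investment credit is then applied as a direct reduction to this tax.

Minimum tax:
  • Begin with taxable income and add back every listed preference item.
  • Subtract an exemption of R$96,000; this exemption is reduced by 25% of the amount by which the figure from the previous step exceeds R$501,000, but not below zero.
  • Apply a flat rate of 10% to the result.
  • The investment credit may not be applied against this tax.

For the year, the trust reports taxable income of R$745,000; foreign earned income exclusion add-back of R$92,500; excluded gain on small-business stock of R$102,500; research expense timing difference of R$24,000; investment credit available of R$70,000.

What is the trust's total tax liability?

Minimum tax:
  Adjusted income: R$745,000 + R$92,500 + R$102,500 + R$24,000 = R$964,000
  Exemption: 25% × (R$964,000 − R$501,000) = R$115,750 ≥ R$96,000, so the exemption is fully phased out
  Base: R$964,000 − R$0 = R$964,000
  R$964,000 × 10% = R$96,400

General income tax:
  R$371,000 × 11% = R$40,810
  R$332,000 × 24% = R$79,680
  R$42,000 × 31% = R$13,020
  → R$133,510
  Less investment credit R$70,000 → R$63,510

R$96,400 > R$63,510, so the minimum tax is the binding amount.

R$96,400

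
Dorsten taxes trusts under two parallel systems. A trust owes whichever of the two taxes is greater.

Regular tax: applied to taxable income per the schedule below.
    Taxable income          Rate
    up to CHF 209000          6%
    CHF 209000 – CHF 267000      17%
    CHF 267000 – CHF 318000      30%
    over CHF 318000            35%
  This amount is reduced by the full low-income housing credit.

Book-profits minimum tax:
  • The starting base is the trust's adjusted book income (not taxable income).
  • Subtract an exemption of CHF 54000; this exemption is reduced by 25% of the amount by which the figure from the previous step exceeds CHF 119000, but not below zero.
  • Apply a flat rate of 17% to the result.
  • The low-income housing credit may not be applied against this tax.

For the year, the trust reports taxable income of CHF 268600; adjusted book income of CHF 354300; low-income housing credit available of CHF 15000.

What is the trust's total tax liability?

Book-profits minimum tax:
  Base (adjusted book income): CHF 354300
  Exemption: 25% × (CHF 354300 − CHF 119000) = CHF 58825 ≥ CHF 54000, so the exemption is fully phased out
  Base: CHF 354300 − CHF 0 = CHF 354300
  CHF 354300 × 17% = CHF 60231

Regular tax:
  CHF 209000 × 6% = CHF 12540
  CHF 58000 × 17% = CHF 9860
  CHF 1600 × 30% = CHF 480
  → CHF 22880
  Less low-income housing credit CHF 15000 → CHF 7880

CHF 60231 > CHF 7880, so the book-profits minimum tax is the binding amount.

CHF 60231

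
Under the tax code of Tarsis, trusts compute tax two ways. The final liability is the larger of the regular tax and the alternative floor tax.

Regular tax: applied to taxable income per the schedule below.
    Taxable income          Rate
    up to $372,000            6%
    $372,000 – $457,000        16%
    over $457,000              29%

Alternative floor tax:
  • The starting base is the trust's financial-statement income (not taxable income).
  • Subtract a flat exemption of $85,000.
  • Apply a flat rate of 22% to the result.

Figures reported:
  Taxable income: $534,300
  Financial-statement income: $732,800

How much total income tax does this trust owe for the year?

$142,516

Regular tax:
  $372,000 × 6% = $22,320
  $85,000 × 16% = $13,600
  $77,300 × 29% = $22,417
  → $58,337

Alternative floor tax:
  Base (financial-statement income): $732,800
  Less exemption $85,000 → base $647,800
  $647,800 × 22% = $142,516

$142,516 > $58,337, so the alternative floor tax is the binding amount.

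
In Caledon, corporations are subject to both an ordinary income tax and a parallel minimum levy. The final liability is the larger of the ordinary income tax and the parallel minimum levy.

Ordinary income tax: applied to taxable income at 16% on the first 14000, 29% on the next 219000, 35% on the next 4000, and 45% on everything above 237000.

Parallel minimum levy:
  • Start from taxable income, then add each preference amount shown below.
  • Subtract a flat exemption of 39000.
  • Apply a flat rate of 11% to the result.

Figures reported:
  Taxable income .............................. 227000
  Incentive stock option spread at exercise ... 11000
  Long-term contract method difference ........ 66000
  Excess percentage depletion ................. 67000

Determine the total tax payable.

Parallel minimum levy:
  Adjusted income: 227000 + 11000 + 66000 + 67000 = 371000
  Less exemption 39000 → base 332000
  332000 × 11% = 36520

Ordinary income tax:
  14000 × 16% = 2240
  213000 × 29% = 61770
  → 64010

64010 > 36520, so the ordinary income tax governs.

64010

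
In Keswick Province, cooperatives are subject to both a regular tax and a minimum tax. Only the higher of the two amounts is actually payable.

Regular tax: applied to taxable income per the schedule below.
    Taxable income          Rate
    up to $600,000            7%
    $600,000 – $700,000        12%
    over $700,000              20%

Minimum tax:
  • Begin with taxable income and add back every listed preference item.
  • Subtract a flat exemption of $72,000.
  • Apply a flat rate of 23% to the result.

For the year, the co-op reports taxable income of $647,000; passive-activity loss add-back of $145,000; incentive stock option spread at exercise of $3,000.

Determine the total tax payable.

Minimum tax:
  Adjusted income: $647,000 + $145,000 + $3,000 = $795,000
  Less exemption $72,000 → base $723,000
  $723,000 × 23% = $166,290

Regular tax:
  $600,000 × 7% = $42,000
  $47,000 × 12% = $5,640
  → $47,640

$166,290 > $47,640, so the minimum tax is the binding amount.

$166,290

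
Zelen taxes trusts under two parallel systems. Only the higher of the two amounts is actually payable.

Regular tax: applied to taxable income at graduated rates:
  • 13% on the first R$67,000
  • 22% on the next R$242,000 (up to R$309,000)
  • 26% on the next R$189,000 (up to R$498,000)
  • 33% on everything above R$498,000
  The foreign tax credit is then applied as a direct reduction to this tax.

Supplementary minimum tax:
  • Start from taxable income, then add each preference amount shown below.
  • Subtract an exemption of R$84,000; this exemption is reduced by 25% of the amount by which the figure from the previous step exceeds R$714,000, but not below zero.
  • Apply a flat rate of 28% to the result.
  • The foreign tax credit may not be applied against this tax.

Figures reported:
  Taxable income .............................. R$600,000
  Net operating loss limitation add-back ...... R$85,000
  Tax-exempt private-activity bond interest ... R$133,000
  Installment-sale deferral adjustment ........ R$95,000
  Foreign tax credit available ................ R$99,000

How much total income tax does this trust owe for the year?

Regular tax:
  R$67,000 × 13% = R$8,710
  R$242,000 × 22% = R$53,240
  R$189,000 × 26% = R$49,140
  R$102,000 × 33% = R$33,660
  → R$144,750
  Less foreign tax credit R$99,000 → R$45,750

Supplementary minimum tax:
  Adjusted income: R$600,000 + R$85,000 + R$133,000 + R$95,000 = R$913,000
  Exemption: R$84,000 − 25% × (R$913,000 − R$714,000) = R$84,000 − R$49,750 = R$34,250
  Base: R$913,000 − R$34,250 = R$878,750
  R$878,750 × 28% = R$246,050

R$246,050 > R$45,750, so the supplementary minimum tax is the binding amount.

R$246,050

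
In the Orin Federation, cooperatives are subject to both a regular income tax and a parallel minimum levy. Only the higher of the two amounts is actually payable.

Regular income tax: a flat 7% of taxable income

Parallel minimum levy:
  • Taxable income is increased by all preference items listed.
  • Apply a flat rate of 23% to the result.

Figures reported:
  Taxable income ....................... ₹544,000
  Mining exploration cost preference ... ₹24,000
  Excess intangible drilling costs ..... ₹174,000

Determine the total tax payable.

Regular income tax:
  ₹544,000 × 7% = ₹38,080

Parallel minimum levy:
  Adjusted income: ₹544,000 + ₹24,000 + ₹174,000 = ₹742,000
  ₹742,000 × 23% = ₹170,660

₹170,660 > ₹38,080, so the parallel minimum levy is the binding amount.

₹170,660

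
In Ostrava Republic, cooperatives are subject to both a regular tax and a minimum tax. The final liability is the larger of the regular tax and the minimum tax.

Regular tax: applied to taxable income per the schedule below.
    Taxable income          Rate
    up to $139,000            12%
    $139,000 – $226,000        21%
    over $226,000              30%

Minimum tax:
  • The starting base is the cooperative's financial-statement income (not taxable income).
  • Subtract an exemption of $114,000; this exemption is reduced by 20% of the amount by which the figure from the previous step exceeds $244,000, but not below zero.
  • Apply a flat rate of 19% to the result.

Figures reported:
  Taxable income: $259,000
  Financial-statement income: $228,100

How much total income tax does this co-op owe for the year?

Regular tax:
  $139,000 × 12% = $16,680
  $87,000 × 21% = $18,270
  $33,000 × 30% = $9,900
  → $44,850

Minimum tax:
  Base (financial-statement income): $228,100
  Exemption: $228,100 ≤ $244,000, so full $114,000 applies
  Base: $228,100 − $114,000 = $114,100
  $114,100 × 19% = $21,679

$44,850 > $21,679, so the regular tax governs.

$44,850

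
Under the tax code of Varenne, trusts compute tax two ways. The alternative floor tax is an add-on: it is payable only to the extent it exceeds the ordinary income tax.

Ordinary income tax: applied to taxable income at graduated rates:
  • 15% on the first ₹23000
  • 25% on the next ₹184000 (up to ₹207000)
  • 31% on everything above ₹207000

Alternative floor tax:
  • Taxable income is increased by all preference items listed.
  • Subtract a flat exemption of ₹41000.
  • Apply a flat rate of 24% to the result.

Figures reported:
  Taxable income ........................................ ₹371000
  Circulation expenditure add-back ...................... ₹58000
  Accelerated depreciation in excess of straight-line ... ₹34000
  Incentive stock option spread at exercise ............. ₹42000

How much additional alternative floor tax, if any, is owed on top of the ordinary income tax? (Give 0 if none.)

Ordinary income tax:
  ₹23000 × 15% = ₹3450
  ₹184000 × 25% = ₹46000
  ₹164000 × 31% = ₹50840
  → ₹100290

Alternative floor tax:
  Adjusted income: ₹371000 + ₹58000 + ₹34000 + ₹42000 = ₹505000
  Less exemption ₹41000 → base ₹464000
  ₹464000 × 24% = ₹111360

Excess of alternative floor tax over ordinary income tax: ₹111360 − ₹100290 = ₹11070.

₹11070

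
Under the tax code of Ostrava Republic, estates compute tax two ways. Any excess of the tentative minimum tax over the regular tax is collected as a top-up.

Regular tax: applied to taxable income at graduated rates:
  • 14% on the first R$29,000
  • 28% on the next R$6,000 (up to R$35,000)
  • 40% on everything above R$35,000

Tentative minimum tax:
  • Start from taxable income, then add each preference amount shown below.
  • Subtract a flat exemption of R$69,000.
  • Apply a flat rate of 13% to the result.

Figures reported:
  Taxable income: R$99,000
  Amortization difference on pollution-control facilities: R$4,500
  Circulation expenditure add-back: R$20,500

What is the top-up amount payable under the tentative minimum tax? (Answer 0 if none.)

R$0

Regular tax:
  R$29,000 × 14% = R$4,060
  R$6,000 × 28% = R$1,680
  R$64,000 × 40% = R$25,600
  → R$31,340

Tentative minimum tax:
  Adjusted income: R$99,000 + R$4,500 + R$20,500 = R$124,000
  Less exemption R$69,000 → base R$55,000
  R$55,000 × 13% = R$7,150

R$7,150 ≤ R$31,340, so no add-on is due.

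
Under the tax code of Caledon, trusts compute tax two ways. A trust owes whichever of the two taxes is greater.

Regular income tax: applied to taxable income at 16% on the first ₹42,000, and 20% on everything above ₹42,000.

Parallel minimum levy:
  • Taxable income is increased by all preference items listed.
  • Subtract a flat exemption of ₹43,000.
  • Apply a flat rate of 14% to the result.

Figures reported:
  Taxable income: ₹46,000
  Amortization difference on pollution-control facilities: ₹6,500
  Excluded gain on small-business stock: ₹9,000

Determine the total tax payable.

Parallel minimum levy:
  Adjusted income: ₹46,000 + ₹6,500 + ₹9,000 = ₹61,500
  Less exemption ₹43,000 → base ₹18,500
  ₹18,500 × 14% = ₹2,590

Regular income tax:
  ₹42,000 × 16% = ₹6,720
  ₹4,000 × 20% = ₹800
  → ₹7,520

₹7,520 > ₹2,590, so the regular income tax governs.

₹7,520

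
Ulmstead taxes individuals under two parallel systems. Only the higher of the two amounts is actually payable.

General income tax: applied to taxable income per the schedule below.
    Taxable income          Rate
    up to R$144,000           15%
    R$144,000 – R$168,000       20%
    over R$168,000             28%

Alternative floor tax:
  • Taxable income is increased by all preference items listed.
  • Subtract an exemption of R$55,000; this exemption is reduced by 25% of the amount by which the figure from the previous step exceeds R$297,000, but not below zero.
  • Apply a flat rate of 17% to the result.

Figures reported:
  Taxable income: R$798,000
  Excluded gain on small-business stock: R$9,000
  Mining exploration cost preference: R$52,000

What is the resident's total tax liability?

R$202,800

General income tax:
  R$144,000 × 15% = R$21,600
  R$24,000 × 20% = R$4,800
  R$630,000 × 28% = R$176,400
  → R$202,800

Alternative floor tax:
  Adjusted income: R$798,000 + R$9,000 + R$52,000 = R$859,000
  Exemption: 25% × (R$859,000 − R$297,000) = R$140,500 ≥ R$55,000, so the exemption is fully phased out
  Base: R$859,000 − R$0 = R$859,000
  R$859,000 × 17% = R$146,030

R$202,800 > R$146,030, so the general income tax governs.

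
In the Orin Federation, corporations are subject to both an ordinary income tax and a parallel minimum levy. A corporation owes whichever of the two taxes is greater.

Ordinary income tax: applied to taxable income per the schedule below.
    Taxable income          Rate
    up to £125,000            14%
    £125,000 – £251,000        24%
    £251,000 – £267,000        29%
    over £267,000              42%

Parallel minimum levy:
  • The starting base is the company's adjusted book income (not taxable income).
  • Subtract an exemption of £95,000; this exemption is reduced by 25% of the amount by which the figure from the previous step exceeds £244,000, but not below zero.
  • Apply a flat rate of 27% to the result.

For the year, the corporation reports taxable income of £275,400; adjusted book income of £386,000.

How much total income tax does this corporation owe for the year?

£88,155

Parallel minimum levy:
  Base (adjusted book income): £386,000
  Exemption: £95,000 − 25% × (£386,000 − £244,000) = £95,000 − £35,500 = £59,500
  Base: £386,000 − £59,500 = £326,500
  £326,500 × 27% = £88,155

Ordinary income tax:
  £125,000 × 14% = £17,500
  £126,000 × 24% = £30,240
  £16,000 × 29% = £4,640
  £8,400 × 42% = £3,528
  → £55,908

£88,155 > £55,908, so the parallel minimum levy is the binding amount.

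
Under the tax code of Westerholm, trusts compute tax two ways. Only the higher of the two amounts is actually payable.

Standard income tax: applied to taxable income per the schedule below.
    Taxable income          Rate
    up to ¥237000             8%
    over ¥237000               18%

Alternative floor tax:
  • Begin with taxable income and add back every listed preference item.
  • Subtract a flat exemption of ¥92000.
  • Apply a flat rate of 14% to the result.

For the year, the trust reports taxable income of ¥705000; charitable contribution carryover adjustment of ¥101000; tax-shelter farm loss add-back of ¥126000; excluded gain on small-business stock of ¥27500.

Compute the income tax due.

Standard income tax:
  ¥237000 × 8% = ¥18960
  ¥468000 × 18% = ¥84240
  → ¥103200

Alternative floor tax:
  Adjusted income: ¥705000 + ¥101000 + ¥126000 + ¥27500 = ¥959500
  Less exemption ¥92000 → base ¥867500
  ¥867500 × 14% = ¥121450

¥121450 > ¥103200, so the alternative floor tax is the binding amount.

¥121450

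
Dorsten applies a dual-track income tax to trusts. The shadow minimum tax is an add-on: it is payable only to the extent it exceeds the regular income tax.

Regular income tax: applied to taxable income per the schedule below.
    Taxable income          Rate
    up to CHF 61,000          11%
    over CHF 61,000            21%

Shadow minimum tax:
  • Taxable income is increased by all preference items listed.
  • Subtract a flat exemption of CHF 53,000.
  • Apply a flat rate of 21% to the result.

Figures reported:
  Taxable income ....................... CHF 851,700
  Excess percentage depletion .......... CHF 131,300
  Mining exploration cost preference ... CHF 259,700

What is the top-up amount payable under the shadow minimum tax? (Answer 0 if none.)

CHF 77,080

Shadow minimum tax:
  Adjusted income: CHF 851,700 + CHF 131,300 + CHF 259,700 = CHF 1,242,700
  Less exemption CHF 53,000 → base CHF 1,189,700
  CHF 1,189,700 × 21% = CHF 249,837

Regular income tax:
  CHF 61,000 × 11% = CHF 6,710
  CHF 790,700 × 21% = CHF 166,047
  → CHF 172,757

Excess of shadow minimum tax over regular income tax: CHF 249,837 − CHF 172,757 = CHF 77,080.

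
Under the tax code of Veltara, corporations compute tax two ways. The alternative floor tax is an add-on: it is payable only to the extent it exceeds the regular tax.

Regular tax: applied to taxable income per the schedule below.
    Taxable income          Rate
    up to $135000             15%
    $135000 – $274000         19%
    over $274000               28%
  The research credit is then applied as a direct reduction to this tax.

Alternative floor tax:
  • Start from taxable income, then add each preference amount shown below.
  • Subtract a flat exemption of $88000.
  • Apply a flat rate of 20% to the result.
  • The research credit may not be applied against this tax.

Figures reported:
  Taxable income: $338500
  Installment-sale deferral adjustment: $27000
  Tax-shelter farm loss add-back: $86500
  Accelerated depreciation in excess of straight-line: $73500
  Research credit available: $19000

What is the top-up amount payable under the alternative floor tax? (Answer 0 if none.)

Regular tax:
  $135000 × 15% = $20250
  $139000 × 19% = $26410
  $64500 × 28% = $18060
  → $64720
  Less research credit $19000 → $45720

Alternative floor tax:
  Adjusted income: $338500 + $27000 + $86500 + $73500 = $525500
  Less exemption $88000 → base $437500
  $437500 × 20% = $87500

Excess of alternative floor tax over regular tax: $87500 − $45720 = $41780.

$41780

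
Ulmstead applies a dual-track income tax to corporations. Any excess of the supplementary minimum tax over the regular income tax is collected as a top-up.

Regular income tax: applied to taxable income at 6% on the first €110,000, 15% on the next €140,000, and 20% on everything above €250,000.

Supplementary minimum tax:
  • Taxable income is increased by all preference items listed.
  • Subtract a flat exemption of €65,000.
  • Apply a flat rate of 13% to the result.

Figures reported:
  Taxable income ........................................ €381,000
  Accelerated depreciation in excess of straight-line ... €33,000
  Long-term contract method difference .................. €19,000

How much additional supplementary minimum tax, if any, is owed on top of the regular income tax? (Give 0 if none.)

Supplementary minimum tax:
  Adjusted income: €381,000 + €33,000 + €19,000 = €433,000
  Less exemption €65,000 → base €368,000
  €368,000 × 13% = €47,840

Regular income tax:
  €110,000 × 6% = €6,600
  €140,000 × 15% = €21,000
  €131,000 × 20% = €26,200
  → €53,800

€47,840 ≤ €53,800, so no add-on is due.

€0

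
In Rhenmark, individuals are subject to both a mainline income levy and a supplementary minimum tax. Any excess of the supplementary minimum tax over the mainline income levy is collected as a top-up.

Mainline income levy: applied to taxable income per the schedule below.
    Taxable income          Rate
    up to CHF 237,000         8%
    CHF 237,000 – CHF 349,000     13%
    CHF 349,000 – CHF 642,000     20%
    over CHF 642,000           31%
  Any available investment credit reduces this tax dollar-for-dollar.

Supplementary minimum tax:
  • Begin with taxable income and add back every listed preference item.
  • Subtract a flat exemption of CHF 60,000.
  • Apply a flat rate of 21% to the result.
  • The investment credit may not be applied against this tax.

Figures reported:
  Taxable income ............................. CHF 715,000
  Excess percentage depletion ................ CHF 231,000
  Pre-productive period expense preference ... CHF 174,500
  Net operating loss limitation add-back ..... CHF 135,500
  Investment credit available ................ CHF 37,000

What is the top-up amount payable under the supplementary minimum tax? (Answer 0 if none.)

Mainline income levy:
  CHF 237,000 × 8% = CHF 18,960
  CHF 112,000 × 13% = CHF 14,560
  CHF 293,000 × 20% = CHF 58,600
  CHF 73,000 × 31% = CHF 22,630
  → CHF 114,750
  Less investment credit CHF 37,000 → CHF 77,750

Supplementary minimum tax:
  Adjusted income: CHF 715,000 + CHF 231,000 + CHF 174,500 + CHF 135,500 = CHF 1,256,000
  Less exemption CHF 60,000 → base CHF 1,196,000
  CHF 1,196,000 × 21% = CHF 251,160

Excess of supplementary minimum tax over mainline income levy: CHF 251,160 − CHF 77,750 = CHF 173,410.

CHF 173,410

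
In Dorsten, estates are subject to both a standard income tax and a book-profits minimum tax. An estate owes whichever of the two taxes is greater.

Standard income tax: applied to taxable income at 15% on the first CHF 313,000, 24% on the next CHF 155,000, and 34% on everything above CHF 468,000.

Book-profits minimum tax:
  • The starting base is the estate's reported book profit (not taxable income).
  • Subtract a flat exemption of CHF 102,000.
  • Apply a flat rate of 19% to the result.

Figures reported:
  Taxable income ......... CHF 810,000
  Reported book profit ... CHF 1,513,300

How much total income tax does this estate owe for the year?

Book-profits minimum tax:
  Base (reported book profit): CHF 1,513,300
  Less exemption CHF 102,000 → base CHF 1,411,300
  CHF 1,411,300 × 19% = CHF 268,147

Standard income tax:
  CHF 313,000 × 15% = CHF 46,950
  CHF 155,000 × 24% = CHF 37,200
  CHF 342,000 × 34% = CHF 116,280
  → CHF 200,430

CHF 268,147 > CHF 200,430, so the book-profits minimum tax is the binding amount.

CHF 268,147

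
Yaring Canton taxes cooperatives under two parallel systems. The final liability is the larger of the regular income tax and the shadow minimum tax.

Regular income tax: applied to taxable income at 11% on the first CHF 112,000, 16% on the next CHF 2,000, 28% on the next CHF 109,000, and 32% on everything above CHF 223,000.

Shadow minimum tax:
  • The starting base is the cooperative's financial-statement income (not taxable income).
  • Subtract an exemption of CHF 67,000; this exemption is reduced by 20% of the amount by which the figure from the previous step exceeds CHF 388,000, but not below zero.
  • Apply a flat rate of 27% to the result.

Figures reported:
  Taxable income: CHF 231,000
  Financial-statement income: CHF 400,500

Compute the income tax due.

Shadow minimum tax:
  Base (financial-statement income): CHF 400,500
  Exemption: CHF 67,000 − 20% × (CHF 400,500 − CHF 388,000) = CHF 67,000 − CHF 2,500 = CHF 64,500
  Base: CHF 400,500 − CHF 64,500 = CHF 336,000
  CHF 336,000 × 27% = CHF 90,720

Regular income tax:
  CHF 112,000 × 11% = CHF 12,320
  CHF 2,000 × 16% = CHF 320
  CHF 109,000 × 28% = CHF 30,520
  CHF 8,000 × 32% = CHF 2,560
  → CHF 45,720

CHF 90,720 > CHF 45,720, so the shadow minimum tax is the binding amount.

CHF 90,720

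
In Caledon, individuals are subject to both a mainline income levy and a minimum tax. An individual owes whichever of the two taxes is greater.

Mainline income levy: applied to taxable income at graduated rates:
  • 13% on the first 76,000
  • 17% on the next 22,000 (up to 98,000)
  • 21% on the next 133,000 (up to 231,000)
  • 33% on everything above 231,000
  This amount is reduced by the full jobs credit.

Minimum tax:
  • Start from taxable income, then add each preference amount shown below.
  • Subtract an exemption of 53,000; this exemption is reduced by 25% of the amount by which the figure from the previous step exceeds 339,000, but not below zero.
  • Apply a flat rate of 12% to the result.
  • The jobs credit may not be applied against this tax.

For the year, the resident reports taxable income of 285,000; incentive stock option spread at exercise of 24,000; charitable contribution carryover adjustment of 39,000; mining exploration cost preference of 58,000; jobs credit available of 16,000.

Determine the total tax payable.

Mainline income levy:
  76,000 × 13% = 9,880
  22,000 × 17% = 3,740
  133,000 × 21% = 27,930
  54,000 × 33% = 17,820
  → 59,370
  Less jobs credit 16,000 → 43,370

Minimum tax:
  Adjusted income: 285,000 + 24,000 + 39,000 + 58,000 = 406,000
  Exemption: 53,000 − 25% × (406,000 − 339,000) = 53,000 − 16,750 = 36,250
  Base: 406,000 − 36,250 = 369,750
  369,750 × 12% = 44,370

44,370 > 43,370, so the minimum tax is the binding amount.

44,370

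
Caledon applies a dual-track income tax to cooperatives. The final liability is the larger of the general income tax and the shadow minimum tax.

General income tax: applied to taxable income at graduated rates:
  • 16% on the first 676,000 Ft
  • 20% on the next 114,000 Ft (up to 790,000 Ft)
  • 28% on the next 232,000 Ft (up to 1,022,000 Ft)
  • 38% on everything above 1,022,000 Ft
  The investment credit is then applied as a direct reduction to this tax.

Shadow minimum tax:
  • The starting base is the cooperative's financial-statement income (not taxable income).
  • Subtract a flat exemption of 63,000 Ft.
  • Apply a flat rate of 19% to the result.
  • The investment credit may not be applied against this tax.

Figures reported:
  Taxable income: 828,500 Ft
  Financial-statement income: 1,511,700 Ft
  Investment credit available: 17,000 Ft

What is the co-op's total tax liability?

275,253 Ft

General income tax:
  676,000 Ft × 16% = 108,160 Ft
  114,000 Ft × 20% = 22,800 Ft
  38,500 Ft × 28% = 10,780 Ft
  → 141,740 Ft
  Less investment credit 17,000 Ft → 124,740 Ft

Shadow minimum tax:
  Base (financial-statement income): 1,511,700 Ft
  Less exemption 63,000 Ft → base 1,448,700 Ft
  1,448,700 Ft × 19% = 275,253 Ft

275,253 Ft > 124,740 Ft, so the shadow minimum tax is the binding amount.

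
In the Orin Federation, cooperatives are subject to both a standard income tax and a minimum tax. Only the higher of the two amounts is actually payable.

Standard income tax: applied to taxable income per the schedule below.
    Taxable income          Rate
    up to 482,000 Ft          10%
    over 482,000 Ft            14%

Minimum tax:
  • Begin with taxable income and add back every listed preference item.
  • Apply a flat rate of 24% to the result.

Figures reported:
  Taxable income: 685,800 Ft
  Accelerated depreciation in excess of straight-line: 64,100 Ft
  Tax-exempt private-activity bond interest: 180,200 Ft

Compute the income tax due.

Standard income tax:
  482,000 Ft × 10% = 48,200 Ft
  203,800 Ft × 14% = 28,532 Ft
  → 76,732 Ft

Minimum tax:
  Adjusted income: 685,800 Ft + 64,100 Ft + 180,200 Ft = 930,100 Ft
  930,100 Ft × 24% = 223,224 Ft

223,224 Ft > 76,732 Ft, so the minimum tax is the binding amount.

223,224 Ft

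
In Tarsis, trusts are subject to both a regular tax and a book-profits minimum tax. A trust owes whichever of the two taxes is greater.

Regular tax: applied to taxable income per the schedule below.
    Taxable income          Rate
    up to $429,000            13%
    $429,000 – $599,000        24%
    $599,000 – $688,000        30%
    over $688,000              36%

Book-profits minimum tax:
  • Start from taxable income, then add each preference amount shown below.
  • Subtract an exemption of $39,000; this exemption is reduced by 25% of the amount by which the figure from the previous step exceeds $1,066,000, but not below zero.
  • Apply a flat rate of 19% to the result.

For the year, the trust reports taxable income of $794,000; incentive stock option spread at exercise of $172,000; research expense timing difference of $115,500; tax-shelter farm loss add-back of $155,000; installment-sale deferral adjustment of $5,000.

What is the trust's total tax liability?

Regular tax:
  $429,000 × 13% = $55,770
  $170,000 × 24% = $40,800
  $89,000 × 30% = $26,700
  $106,000 × 36% = $38,160
  → $161,430

Book-profits minimum tax:
  Adjusted income: $794,000 + $172,000 + $115,500 + $155,000 + $5,000 = $1,241,500
  Exemption: 25% × ($1,241,500 − $1,066,000) = $43,875 ≥ $39,000, so the exemption is fully phased out
  Base: $1,241,500 − $0 = $1,241,500
  $1,241,500 × 19% = $235,885

$235,885 > $161,430, so the book-profits minimum tax is the binding amount.

$235,885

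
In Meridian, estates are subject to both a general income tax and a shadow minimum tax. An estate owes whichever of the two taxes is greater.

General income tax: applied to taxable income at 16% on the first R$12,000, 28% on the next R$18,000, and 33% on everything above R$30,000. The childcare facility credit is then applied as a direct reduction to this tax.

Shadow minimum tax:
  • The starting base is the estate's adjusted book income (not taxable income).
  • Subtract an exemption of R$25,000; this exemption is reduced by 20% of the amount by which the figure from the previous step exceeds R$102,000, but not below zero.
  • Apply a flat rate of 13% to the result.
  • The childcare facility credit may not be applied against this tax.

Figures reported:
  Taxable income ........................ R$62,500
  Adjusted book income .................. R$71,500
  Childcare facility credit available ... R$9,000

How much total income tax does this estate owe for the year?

Shadow minimum tax:
  Base (adjusted book income): R$71,500
  Exemption: R$71,500 ≤ R$102,000, so full R$25,000 applies
  Base: R$71,500 − R$25,000 = R$46,500
  R$46,500 × 13% = R$6,045

General income tax:
  R$12,000 × 16% = R$1,920
  R$18,000 × 28% = R$5,040
  R$32,500 × 33% = R$10,725
  → R$17,685
  Less childcare facility credit R$9,000 → R$8,685

R$8,685 > R$6,045, so the general income tax governs.

R$8,685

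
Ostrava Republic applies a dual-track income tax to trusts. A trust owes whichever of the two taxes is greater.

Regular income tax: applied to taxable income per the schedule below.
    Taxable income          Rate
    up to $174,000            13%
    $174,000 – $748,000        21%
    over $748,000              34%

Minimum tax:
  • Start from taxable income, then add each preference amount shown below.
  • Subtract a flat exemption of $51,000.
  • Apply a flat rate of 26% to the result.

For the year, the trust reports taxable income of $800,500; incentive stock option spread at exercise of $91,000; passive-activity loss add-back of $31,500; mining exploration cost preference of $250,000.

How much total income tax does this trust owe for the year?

$291,720

Regular income tax:
  $174,000 × 13% = $22,620
  $574,000 × 21% = $120,540
  $52,500 × 34% = $17,850
  → $161,010

Minimum tax:
  Adjusted income: $800,500 + $91,000 + $31,500 + $250,000 = $1,173,000
  Less exemption $51,000 → base $1,122,000
  $1,122,000 × 26% = $291,720

$291,720 > $161,010, so the minimum tax is the binding amount.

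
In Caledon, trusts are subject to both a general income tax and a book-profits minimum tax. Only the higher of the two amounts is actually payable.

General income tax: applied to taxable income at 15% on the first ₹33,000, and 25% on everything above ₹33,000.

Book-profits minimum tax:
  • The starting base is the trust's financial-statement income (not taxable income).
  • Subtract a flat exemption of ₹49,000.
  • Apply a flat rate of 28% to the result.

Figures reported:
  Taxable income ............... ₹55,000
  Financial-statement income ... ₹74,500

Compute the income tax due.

General income tax:
  ₹33,000 × 15% = ₹4,950
  ₹22,000 × 25% = ₹5,500
  → ₹10,450

Book-profits minimum tax:
  Base (financial-statement income): ₹74,500
  Less exemption ₹49,000 → base ₹25,500
  ₹25,500 × 28% = ₹7,140

₹10,450 > ₹7,140, so the general income tax governs.

₹10,450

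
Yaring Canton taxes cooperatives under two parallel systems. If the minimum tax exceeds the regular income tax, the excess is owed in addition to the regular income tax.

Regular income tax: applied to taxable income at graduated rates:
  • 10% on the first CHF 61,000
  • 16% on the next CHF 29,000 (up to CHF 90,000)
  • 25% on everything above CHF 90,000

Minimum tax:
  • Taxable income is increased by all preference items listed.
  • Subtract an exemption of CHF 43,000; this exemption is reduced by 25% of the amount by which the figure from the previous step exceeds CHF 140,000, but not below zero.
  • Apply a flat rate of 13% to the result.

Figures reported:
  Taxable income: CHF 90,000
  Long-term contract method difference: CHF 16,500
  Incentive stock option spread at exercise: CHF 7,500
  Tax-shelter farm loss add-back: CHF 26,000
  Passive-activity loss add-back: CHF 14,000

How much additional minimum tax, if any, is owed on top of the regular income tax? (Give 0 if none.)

Minimum tax:
  Adjusted income: CHF 90,000 + CHF 16,500 + CHF 7,500 + CHF 26,000 + CHF 14,000 = CHF 154,000
  Exemption: CHF 43,000 − 25% × (CHF 154,000 − CHF 140,000) = CHF 43,000 − CHF 3,500 = CHF 39,500
  Base: CHF 154,000 − CHF 39,500 = CHF 114,500
  CHF 114,500 × 13% = CHF 14,885

Regular income tax:
  CHF 61,000 × 10% = CHF 6,100
  CHF 29,000 × 16% = CHF 4,640
  → CHF 10,740

Excess of minimum tax over regular income tax: CHF 14,885 − CHF 10,740 = CHF 4,145.

CHF 4,145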